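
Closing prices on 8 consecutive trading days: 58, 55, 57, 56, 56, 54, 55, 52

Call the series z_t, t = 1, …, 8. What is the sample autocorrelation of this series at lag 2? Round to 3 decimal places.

0.360

Mean z̄ = (58 + 55 + 57 + 56 + 56 + 54 + 55 + 52)/8 = 55.3750
Numerator Σ_{t=1}^{6}(z_t−z̄)(z_{t+2}−z̄) = 8.5938
Denominator Σ(z_t−z̄)² = 23.8750
r_2 = 8.5938 / 23.8750 = 0.360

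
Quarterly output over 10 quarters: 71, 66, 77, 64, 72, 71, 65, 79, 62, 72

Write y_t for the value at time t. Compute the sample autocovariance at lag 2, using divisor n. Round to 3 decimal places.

9.678

Mean ȳ = (71 + 66 + 77 + 64 + 72 + 71 + 65 + 79 + 62 + 72)/10 = 69.9000
Σ_{t=1}^{8}(y_t−ȳ)(y_{t+2}−ȳ) = 96.7800
γ_2 = 96.7800 / 10 = 9.678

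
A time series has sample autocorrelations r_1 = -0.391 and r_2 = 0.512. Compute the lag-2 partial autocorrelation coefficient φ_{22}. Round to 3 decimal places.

0.424

φ_{22} = (r_2 − r_1²) / (1 − r_1²)
r_1² = (-0.391)² = 0.152881
Numerator = 0.512 − 0.1529 = 0.3591; denominator = 1 − 0.1529 = 0.8471
φ_{22} = 0.3591 / 0.8471 = 0.424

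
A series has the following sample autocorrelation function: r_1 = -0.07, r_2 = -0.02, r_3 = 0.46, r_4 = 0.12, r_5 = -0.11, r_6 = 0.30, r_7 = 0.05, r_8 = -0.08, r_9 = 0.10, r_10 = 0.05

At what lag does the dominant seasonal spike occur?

The largest autocorrelation is r_3 = 0.46, with a weaker echo at lag 6 (0.30); the remaining lags stay at or below 0.12.
The dominant spike at lag 3 indicates a seasonal period of 3.

3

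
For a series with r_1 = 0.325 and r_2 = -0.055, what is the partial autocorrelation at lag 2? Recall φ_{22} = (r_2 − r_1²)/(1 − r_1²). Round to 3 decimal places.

-0.180

φ_{22} = (r_2 − r_1²) / (1 − r_1²)
r_1² = (0.325)² = 0.105625
Numerator = -0.055 − 0.1056 = -0.1606; denominator = 1 − 0.1056 = 0.8944
φ_{22} = -0.1606 / 0.8944 = -0.180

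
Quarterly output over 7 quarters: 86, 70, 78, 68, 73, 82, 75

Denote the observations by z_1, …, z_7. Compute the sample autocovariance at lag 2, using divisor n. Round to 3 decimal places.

2.429

Mean z̄ = (86 + 70 + 78 + 68 + 73 + 82 + 75)/7 = 76.0000
Σ_{t=1}^{5}(z_t−z̄)(z_{t+2}−z̄) = 17.0000
γ_2 = 17.0000 / 7 = 2.429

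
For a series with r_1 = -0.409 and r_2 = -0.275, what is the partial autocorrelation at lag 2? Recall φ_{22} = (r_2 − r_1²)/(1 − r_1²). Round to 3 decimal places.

φ_{22} = (r_2 − r_1²) / (1 − r_1²)
r_1² = (-0.409)² = 0.167281
Numerator = -0.275 − 0.1673 = -0.4423; denominator = 1 − 0.1673 = 0.8327
φ_{22} = -0.4423 / 0.8327 = -0.531

-0.531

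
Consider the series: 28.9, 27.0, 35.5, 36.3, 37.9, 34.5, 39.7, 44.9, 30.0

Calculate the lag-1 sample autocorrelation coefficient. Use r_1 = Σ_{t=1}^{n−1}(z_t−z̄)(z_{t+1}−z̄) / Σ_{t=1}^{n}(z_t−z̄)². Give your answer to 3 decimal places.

Mean z̄ = (28.9 + 27.0 + 35.5 + 36.3 + 37.9 + 34.5 + 39.7 + 44.9 + 30.0)/9 = 34.9667
Numerator Σ_{t=1}^{8}(z_t−z̄)(z_{t+1}−z̄) = 42.8089
Denominator Σ(z_t−z̄)² = 256.9000
r_1 = 42.8089 / 256.9000 = 0.167

0.167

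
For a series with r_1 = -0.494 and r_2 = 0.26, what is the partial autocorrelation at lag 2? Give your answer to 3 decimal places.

0.021

φ_{22} = (r_2 − r_1²) / (1 − r_1²)
r_1² = (-0.494)² = 0.244036
Numerator = 0.26 − 0.2440 = 0.0160; denominator = 1 − 0.2440 = 0.7560
φ_{22} = 0.0160 / 0.7560 = 0.021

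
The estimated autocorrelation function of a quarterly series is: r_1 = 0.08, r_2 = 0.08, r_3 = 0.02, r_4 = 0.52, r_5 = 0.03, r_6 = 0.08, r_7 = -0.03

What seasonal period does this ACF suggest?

The largest autocorrelation is r_4 = 0.52; the remaining lags stay at or below 0.08.
The dominant spike at lag 4 indicates a seasonal period of 4.

4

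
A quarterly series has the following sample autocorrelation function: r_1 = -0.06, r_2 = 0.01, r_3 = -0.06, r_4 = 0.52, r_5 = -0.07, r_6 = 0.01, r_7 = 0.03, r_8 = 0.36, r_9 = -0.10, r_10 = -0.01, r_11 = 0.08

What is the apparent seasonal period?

The largest autocorrelation is r_4 = 0.52, with a weaker echo at lag 8 (0.36); the remaining lags stay at or below 0.08.
The dominant spike at lag 4 indicates a seasonal period of 4.

4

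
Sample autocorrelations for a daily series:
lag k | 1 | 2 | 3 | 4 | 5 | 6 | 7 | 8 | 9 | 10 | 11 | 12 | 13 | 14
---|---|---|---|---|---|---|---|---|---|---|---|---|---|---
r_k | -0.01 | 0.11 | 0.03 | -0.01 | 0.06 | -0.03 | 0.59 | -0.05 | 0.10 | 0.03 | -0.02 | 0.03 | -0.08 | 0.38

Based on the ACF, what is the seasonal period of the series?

The largest autocorrelation is r_7 = 0.59, with a weaker echo at lag 14 (0.38); the remaining lags stay at or below 0.11.
The dominant spike at lag 7 indicates a seasonal period of 7.

7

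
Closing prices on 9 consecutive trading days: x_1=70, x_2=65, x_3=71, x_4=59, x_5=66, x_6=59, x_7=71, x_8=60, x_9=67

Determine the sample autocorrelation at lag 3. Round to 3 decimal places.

Mean x̄ = (70 + 65 + 71 + 59 + 66 + 59 + 71 + 60 + 67)/9 = 65.3333
Numerator Σ_{t=1}^{6}(x_t−x̄)(x_{t+3}−x̄) = -115.6667
Denominator Σ(x_t−x̄)² = 198.0000
r_3 = -115.6667 / 198.0000 = -0.584

-0.584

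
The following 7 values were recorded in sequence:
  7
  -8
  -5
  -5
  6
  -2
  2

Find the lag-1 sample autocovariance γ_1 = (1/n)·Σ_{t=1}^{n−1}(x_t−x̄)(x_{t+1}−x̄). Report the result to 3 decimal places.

-6.787

Mean x̄ = (7 − 8 − 5 − 5 + 6 − 2 + 2)/7 = -0.7143
Σ_{t=1}^{6}(x_t−x̄)(x_{t+1}−x̄) = -47.5102
γ_1 = -47.5102 / 7 = -6.787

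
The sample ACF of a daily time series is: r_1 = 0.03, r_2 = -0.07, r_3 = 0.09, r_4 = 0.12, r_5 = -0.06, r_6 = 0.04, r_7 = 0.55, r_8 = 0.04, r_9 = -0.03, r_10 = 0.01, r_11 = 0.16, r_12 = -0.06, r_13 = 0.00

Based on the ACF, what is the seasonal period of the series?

The largest autocorrelation is r_7 = 0.55; the remaining lags stay at or below 0.16.
The dominant spike at lag 7 indicates a seasonal period of 7.

7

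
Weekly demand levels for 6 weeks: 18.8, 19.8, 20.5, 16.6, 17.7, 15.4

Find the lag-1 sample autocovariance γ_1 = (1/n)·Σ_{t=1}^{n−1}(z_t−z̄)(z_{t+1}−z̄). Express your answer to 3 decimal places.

Mean z̄ = (18.8 + 19.8 + 20.5 + 16.6 + 17.7 + 15.4)/6 = 18.1333
Deviations: 0.6667, 1.6667, 2.3667, -1.5333, -0.4333, -2.7333
Σ_{t=1}^{5}(z_t−z̄)(z_{t+1}−z̄) = 3.2756
γ_1 = 3.2756 / 6 = 0.546

0.546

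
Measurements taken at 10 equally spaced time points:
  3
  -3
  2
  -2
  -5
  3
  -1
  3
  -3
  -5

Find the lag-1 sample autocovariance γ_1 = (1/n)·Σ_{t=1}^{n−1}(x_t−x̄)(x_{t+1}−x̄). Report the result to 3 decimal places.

Mean x̄ = (3 − 3 + 2 − 2 − 5 + 3 − 1 + 3 − 3 − 5)/10 = -0.8000
Σ_{t=1}^{9}(x_t−x̄)(x_{t+1}−x̄) = -29.4400
γ_1 = -29.4400 / 10 = -2.944

-2.944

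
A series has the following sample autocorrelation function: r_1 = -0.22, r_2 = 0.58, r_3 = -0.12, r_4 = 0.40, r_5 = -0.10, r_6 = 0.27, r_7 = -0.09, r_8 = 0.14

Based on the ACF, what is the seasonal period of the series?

The largest autocorrelation is r_2 = 0.58, with weaker echoes at lags 4 (0.40) and 6 (0.27); the remaining lags stay at or below 0.14.
The dominant spike at lag 2 indicates a seasonal period of 2.

2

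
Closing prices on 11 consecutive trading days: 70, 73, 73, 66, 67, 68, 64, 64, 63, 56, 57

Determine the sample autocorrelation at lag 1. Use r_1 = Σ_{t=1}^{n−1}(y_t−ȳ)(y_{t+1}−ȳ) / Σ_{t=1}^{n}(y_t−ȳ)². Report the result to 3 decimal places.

0.651

Mean ȳ = (70 + 73 + 73 + 66 + 67 + 68 + 64 + 64 + 63 + 56 + 57)/11 = 65.5455
Numerator Σ_{t=1}^{10}(y_t−ȳ)(y_{t+1}−ȳ) = 204.7934
Denominator Σ(y_t−ȳ)² = 314.7273
r_1 = 204.7934 / 314.7273 = 0.651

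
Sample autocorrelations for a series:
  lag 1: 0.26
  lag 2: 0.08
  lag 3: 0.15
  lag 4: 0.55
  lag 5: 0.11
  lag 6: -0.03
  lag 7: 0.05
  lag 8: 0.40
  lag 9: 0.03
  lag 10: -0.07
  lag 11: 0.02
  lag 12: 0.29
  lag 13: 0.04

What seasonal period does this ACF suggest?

The largest autocorrelation is r_4 = 0.55, with weaker echoes at lags 8 (0.40) and 12 (0.29); the remaining lags stay at or below 0.26. The elevated value at lag 1 (0.26), dropping to 0.08 at lag 2, reflects decaying short-term dependence rather than seasonality.
The dominant spike at lag 4 indicates a seasonal period of 4.

4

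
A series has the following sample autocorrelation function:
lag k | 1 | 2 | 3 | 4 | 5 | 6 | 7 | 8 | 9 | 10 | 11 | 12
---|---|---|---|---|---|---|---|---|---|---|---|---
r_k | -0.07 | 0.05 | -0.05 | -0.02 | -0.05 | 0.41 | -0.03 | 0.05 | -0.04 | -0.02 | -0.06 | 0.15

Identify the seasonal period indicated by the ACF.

The largest autocorrelation is r_6 = 0.41, with a weaker echo at lag 12 (0.15); the remaining lags stay at or below 0.05.
The dominant spike at lag 6 indicates a seasonal period of 6.

6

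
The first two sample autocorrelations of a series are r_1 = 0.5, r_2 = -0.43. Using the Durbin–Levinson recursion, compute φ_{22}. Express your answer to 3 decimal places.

φ_{22} = (r_2 − r_1²) / (1 − r_1²)
r_1² = (0.5)² = 0.25
Numerator = -0.43 − 0.2500 = -0.6800; denominator = 1 − 0.2500 = 0.7500
φ_{22} = -0.6800 / 0.7500 = -0.907

-0.907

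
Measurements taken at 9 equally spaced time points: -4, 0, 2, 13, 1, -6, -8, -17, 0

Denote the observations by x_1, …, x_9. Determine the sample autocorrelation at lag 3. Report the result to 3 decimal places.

-0.337

Mean x̄ = (-4 + 0 + 2 + 13 + 1 − 6 − 8 − 17 + 0)/9 = -2.1111
Σ(x_t−x̄)(x_{t+3}−x̄) = (-28.5432) + (6.5679) + (-15.9877) + (-88.9877) + (-46.3210) + (-8.2099) = -181.4815
Denominator Σ(x_t−x̄)² = 538.8889
r_3 = -181.4815 / 538.8889 = -0.337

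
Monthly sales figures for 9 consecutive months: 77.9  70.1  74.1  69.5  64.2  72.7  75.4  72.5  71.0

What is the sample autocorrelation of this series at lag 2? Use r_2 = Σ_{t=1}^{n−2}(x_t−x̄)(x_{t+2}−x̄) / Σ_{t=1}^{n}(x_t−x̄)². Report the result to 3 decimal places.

Mean x̄ = (77.9 + 70.1 + 74.1 + 69.5 + 64.2 + 72.7 + 75.4 + 72.5 + 71.0)/9 = 71.9333
Σ(x_t−x̄)(x_{t+2}−x̄) = (12.9278) + (4.4611) + (-16.7556) + (-1.8656) + (-26.8089) + (0.4344) + (-3.2356) = -30.8422
Denominator Σ(x_t−x̄)² = 123.1800
r_2 = -30.8422 / 123.1800 = -0.250

-0.250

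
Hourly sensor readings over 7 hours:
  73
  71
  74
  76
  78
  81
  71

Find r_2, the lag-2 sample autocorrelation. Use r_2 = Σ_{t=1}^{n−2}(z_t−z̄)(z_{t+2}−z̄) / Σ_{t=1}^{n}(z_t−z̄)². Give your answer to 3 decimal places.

Mean z̄ = (73 + 71 + 74 + 76 + 78 + 81 + 71)/7 = 74.8571
Deviations from mean: -1.8571, -3.8571, -0.8571, 1.1429, 3.1429, 6.1429, -3.8571
Numerator Σ_{t=1}^{5}(z_t−z̄)(z_{t+2}−z̄) = -10.6122
Denominator Σ(z_t−z̄)² = 82.8571
r_2 = -10.6122 / 82.8571 = -0.128

-0.128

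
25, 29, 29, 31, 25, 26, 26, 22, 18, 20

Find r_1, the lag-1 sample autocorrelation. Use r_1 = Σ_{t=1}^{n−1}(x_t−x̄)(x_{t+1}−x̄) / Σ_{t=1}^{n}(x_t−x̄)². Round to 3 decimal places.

Mean x̄ = (25 + 29 + 29 + 31 + 25 + 26 + 26 + 22 + 18 + 20)/10 = 25.1000
Numerator Σ_{t=1}^{9}(x_t−x̄)(x_{t+1}−x̄) = 93.3900
Denominator Σ(x_t−x̄)² = 152.9000
r_1 = 93.3900 / 152.9000 = 0.611

0.611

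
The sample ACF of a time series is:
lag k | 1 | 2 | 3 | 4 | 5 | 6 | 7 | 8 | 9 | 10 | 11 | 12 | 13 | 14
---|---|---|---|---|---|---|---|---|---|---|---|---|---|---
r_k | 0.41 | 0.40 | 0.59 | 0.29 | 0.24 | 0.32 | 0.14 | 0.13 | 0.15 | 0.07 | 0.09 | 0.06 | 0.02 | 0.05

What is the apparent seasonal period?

The largest autocorrelation is r_3 = 0.59; the remaining lags stay at or below 0.41. The elevated value at lag 1 (0.41), dropping to 0.40 at lag 2, reflects decaying short-term dependence rather than seasonality.
The dominant spike at lag 3 indicates a seasonal period of 3.

3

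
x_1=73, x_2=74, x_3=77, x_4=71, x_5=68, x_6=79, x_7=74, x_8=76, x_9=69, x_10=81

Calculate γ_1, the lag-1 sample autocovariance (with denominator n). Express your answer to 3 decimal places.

Mean x̄ = (73 + 74 + 77 + 71 + 68 + 79 + 74 + 76 + 69 + 81)/10 = 74.2000
Σ_{t=1}^{9}(x_t−x̄)(x_{t+1}−x̄) = -65.2400
γ_1 = -65.2400 / 10 = -6.524

-6.524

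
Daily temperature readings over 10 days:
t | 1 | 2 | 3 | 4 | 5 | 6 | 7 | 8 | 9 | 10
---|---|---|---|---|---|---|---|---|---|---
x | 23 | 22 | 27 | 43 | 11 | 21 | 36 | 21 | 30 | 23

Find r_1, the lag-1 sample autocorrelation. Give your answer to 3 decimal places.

-0.401

Mean x̄ = (23 + 22 + 27 + 43 + 11 + 21 + 36 + 21 + 30 + 23)/10 = 25.7000
Numerator Σ_{t=1}^{9}(x_t−x̄)(x_{t+1}−x̄) = -286.1900
Denominator Σ(x_t−x̄)² = 714.1000
r_1 = -286.1900 / 714.1000 = -0.401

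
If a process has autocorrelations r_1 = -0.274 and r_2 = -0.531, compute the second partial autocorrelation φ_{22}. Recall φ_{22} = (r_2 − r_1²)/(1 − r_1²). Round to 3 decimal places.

-0.655

φ_{22} = (r_2 − r_1²) / (1 − r_1²)
r_1² = (-0.274)² = 0.075076
Numerator = -0.531 − 0.0751 = -0.6061; denominator = 1 − 0.0751 = 0.9249
φ_{22} = -0.6061 / 0.9249 = -0.655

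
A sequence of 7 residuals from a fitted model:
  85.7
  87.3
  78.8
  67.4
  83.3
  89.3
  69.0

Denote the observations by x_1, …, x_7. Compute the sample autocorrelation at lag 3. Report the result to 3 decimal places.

Mean x̄ = (85.7 + 87.3 + 78.8 + 67.4 + 83.3 + 89.3 + 69.0)/7 = 80.1143
Deviations from mean: 5.5857, 7.1857, -1.3143, -12.7143, 3.1857, 9.1857, -11.1143
Numerator Σ_{t=1}^{4}(x_t−x̄)(x_{t+3}−x̄) = 81.1108
Denominator Σ(x_t−x̄)² = 464.2686
r_3 = 81.1108 / 464.2686 = 0.175

0.175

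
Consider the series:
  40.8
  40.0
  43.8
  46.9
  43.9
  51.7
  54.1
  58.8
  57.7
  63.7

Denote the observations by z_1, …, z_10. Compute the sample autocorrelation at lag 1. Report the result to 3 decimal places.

0.649

Mean z̄ = (40.8 + 40.0 + 43.8 + 46.9 + 43.9 + 51.7 + 54.1 + 58.8 + 57.7 + 63.7)/10 = 50.1400
Numerator Σ_{t=1}^{9}(z_t−z̄)(z_{t+1}−z̄) = 398.4744
Denominator Σ(z_t−z̄)² = 613.8240
r_1 = 398.4744 / 613.8240 = 0.649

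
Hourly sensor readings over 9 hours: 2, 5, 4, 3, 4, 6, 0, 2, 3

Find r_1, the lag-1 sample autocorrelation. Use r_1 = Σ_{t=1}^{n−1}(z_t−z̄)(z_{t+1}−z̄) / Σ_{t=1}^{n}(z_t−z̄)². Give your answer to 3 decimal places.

Mean z̄ = (2 + 5 + 4 + 3 + 4 + 6 + 0 + 2 + 3)/9 = 3.2222
Numerator Σ_{t=1}^{8}(z_t−z̄)(z_{t+1}−z̄) = -3.7160
Denominator Σ(z_t−z̄)² = 25.5556
r_1 = -3.7160 / 25.5556 = -0.145

-0.145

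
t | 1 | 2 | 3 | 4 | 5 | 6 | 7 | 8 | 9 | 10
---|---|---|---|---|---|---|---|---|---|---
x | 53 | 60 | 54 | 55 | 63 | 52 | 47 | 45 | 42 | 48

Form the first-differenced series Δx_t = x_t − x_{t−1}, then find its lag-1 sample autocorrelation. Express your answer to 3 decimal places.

-0.249

First differences Δx: 7, -6, 1, 8, -11, -5, -2, -3, 6
Mean of differences = -0.5556
Numerator Σ(Δx_t−Δx̄)(Δx_{t+1}−Δx̄) = -85.3086
Denominator Σ(Δx_t−Δx̄)² = 342.2222
r_1(Δx) = -85.3086 / 342.2222 = -0.249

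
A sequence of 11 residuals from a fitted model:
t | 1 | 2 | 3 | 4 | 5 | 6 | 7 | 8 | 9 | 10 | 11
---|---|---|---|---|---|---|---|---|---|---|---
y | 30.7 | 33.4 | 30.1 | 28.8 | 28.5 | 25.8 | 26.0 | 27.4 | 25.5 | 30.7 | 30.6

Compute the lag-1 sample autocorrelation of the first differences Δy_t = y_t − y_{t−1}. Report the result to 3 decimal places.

First differences Δy: 2.7, -3.3, -1.3, -0.3, -2.7, 0.2, 1.4, -1.9, 5.2, -0.1
Mean of differences = -0.0100
Numerator Σ(Δy_t−Δȳ)(Δy_{t+1}−Δȳ) = -16.7671
Denominator Σ(Δy_t−Δȳ)² = 59.9090
r_1(Δy) = -16.7671 / 59.9090 = -0.280

-0.280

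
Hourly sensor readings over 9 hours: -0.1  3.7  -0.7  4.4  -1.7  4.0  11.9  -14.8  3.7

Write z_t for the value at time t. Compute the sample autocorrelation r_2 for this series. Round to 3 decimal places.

Mean z̄ = (-0.1 + 3.7 − 0.7 + 4.4 − 1.7 + 4.0 + 11.9 − 14.8 + 3.7)/9 = 1.1556
Σ(z_t−z̄)(z_{t+2}−z̄) = (2.3298) + (8.2553) + (5.2986) + (9.2286) + (-30.6814) + (-45.3847) + (27.3386) = -23.6151
Denominator Σ(z_t−z̄)² = 414.7622
r_2 = -23.6151 / 414.7622 = -0.057

-0.057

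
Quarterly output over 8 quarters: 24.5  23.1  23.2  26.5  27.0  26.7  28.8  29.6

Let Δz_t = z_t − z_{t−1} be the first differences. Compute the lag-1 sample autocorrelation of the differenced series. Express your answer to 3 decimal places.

-0.134

First differences Δz: -1.4, 0.1, 3.3, 0.5, -0.3, 2.1, 0.8
Mean of differences = 0.7286
Numerator Σ(Δz_t−Δz̄)(Δz_{t+1}−Δz̄) = -1.9437
Denominator Σ(Δz_t−Δz̄)² = 14.5343
r_1(Δz) = -1.9437 / 14.5343 = -0.134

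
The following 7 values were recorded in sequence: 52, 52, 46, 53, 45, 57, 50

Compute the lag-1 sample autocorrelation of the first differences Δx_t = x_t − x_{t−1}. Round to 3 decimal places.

-0.810

First differences Δx: 0, -6, 7, -8, 12, -7
Mean of differences = -0.3333
Numerator Σ(Δx_t−Δx̄)(Δx_{t+1}−Δx̄) = -276.4444
Denominator Σ(Δx_t−Δx̄)² = 341.3333
r_1(Δx) = -276.4444 / 341.3333 = -0.810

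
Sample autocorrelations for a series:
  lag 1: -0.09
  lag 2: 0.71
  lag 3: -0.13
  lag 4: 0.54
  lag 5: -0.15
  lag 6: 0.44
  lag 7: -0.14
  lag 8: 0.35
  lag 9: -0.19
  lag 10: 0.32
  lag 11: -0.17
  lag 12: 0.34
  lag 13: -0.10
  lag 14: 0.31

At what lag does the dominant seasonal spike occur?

2

The largest autocorrelation is r_2 = 0.71, with weaker echoes at lags 4 (0.54), 6 (0.44), 8 (0.35), 10 (0.32), 12 (0.34) and 14 (0.31); the remaining lags stay at or below -0.09.
The dominant spike at lag 2 indicates a seasonal period of 2.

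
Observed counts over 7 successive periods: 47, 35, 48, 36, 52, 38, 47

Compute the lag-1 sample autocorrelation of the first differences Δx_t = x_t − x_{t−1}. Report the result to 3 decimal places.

-0.863

First differences Δx: -12, 13, -12, 16, -14, 9
Mean of differences = 0.0000
Numerator Σ(Δx_t−Δx̄)(Δx_{t+1}−Δx̄) = -854.0000
Denominator Σ(Δx_t−Δx̄)² = 990.0000
r_1(Δx) = -854.0000 / 990.0000 = -0.863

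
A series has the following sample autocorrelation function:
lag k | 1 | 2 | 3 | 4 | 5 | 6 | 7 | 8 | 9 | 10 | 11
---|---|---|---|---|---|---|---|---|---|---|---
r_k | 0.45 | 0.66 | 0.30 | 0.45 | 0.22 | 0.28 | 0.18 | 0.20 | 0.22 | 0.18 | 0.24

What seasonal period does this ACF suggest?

The largest autocorrelation is r_2 = 0.66; the remaining lags stay at or below 0.45.
The dominant spike at lag 2 indicates a seasonal period of 2.

2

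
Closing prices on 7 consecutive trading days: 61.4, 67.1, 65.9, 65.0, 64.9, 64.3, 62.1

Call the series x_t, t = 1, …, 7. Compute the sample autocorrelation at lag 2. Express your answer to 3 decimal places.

-0.135

Mean x̄ = (61.4 + 67.1 + 65.9 + 65.0 + 64.9 + 64.3 + 62.1)/7 = 64.3857
Deviations from mean: -2.9857, 2.7143, 1.5143, 0.6143, 0.5143, -0.0857, -2.2857
Σ(x_t−x̄)(x_{t+2}−x̄) = (-4.5212) + (1.6673) + (0.7788) + (-0.0527) + (-1.1755) = -3.3033
Denominator Σ(x_t−x̄)² = 24.4486
r_2 = -3.3033 / 24.4486 = -0.135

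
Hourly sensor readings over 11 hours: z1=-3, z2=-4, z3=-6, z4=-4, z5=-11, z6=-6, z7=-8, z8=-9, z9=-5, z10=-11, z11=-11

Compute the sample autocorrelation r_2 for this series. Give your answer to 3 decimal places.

Mean z̄ = (-3 − 4 − 6 − 4 − 11 − 6 − 8 − 9 − 5 − 11 − 11)/11 = -7.0909
Numerator Σ_{t=1}^{9}(z_t−z̄)(z_{t+2}−z̄) = 11.9835
Denominator Σ(z_t−z̄)² = 92.9091
r_2 = 11.9835 / 92.9091 = 0.129

0.129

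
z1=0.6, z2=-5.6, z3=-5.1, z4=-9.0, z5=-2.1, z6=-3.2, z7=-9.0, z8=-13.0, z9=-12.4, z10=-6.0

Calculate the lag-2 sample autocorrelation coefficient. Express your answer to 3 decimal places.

-0.088

Mean z̄ = (0.6 − 5.6 − 5.1 − 9.0 − 2.1 − 3.2 − 9.0 − 13.0 − 12.4 − 6.0)/10 = -6.4800
Numerator Σ_{t=1}^{8}(z_t−z̄)(z_{t+2}−z̄) = -15.3028
Denominator Σ(z_t−z̄)² = 173.2360
r_2 = -15.3028 / 173.2360 = -0.088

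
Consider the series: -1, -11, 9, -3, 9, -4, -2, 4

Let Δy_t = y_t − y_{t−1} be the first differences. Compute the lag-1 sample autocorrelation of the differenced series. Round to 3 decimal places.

-0.766

First differences Δy: -10, 20, -12, 12, -13, 2, 6
Mean of differences = 0.7143
Numerator Σ(Δy_t−Δȳ)(Δy_{t+1}−Δȳ) = -760.9388
Denominator Σ(Δy_t−Δȳ)² = 993.4286
r_1(Δy) = -760.9388 / 993.4286 = -0.766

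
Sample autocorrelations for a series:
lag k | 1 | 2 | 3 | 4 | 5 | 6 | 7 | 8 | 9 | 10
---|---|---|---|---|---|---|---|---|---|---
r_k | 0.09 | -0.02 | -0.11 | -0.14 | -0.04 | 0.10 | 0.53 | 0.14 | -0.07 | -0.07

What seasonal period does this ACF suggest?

7

The largest autocorrelation is r_7 = 0.53; the remaining lags stay at or below 0.14.
The dominant spike at lag 7 indicates a seasonal period of 7.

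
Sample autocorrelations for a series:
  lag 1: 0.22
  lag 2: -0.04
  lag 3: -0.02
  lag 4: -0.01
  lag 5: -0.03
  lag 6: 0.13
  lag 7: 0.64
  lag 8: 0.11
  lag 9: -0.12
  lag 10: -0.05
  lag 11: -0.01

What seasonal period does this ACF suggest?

7

The largest autocorrelation is r_7 = 0.64; the remaining lags stay at or below 0.22.
The dominant spike at lag 7 indicates a seasonal period of 7.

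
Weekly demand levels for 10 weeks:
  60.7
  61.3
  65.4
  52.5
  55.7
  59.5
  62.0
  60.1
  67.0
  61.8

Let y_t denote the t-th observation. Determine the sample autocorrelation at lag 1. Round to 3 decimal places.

Mean ȳ = (60.7 + 61.3 + 65.4 + 52.5 + 55.7 + 59.5 + 62.0 + 60.1 + 67.0 + 61.8)/10 = 60.6000
Numerator Σ_{t=1}^{9}(y_t−ȳ)(y_{t+1}−ȳ) = 11.8700
Denominator Σ(y_t−ȳ)² = 158.9800
r_1 = 11.8700 / 158.9800 = 0.075

0.075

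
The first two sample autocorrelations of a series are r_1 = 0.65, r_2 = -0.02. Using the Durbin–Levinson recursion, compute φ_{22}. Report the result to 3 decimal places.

-0.766

φ_{22} = (r_2 − r_1²) / (1 − r_1²)
r_1² = (0.65)² = 0.4225
Numerator = -0.02 − 0.4225 = -0.4425; denominator = 1 − 0.4225 = 0.5775
φ_{22} = -0.4425 / 0.5775 = -0.766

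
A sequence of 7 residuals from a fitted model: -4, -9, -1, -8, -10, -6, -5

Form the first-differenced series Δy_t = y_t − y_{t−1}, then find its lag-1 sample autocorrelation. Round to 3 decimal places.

-0.538

First differences Δy: -5, 8, -7, -2, 4, 1
Mean of differences = -0.1667
Numerator Σ(Δy_t−Δȳ)(Δy_{t+1}−Δȳ) = -85.5278
Denominator Σ(Δy_t−Δȳ)² = 158.8333
r_1(Δy) = -85.5278 / 158.8333 = -0.538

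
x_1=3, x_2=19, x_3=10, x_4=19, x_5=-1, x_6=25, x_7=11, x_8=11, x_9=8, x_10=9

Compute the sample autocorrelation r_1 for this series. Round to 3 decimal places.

-0.631

Mean x̄ = (3 + 19 + 10 + 19 − 1 + 25 + 11 + 11 + 8 + 9)/10 = 11.4000
Numerator Σ_{t=1}^{9}(x_t−x̄)(x_{t+1}−x̄) = -343.7600
Denominator Σ(x_t−x̄)² = 544.4000
r_1 = -343.7600 / 544.4000 = -0.631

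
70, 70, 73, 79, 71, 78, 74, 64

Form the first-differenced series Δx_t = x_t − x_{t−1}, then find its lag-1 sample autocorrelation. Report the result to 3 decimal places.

First differences Δx: 0, 3, 6, -8, 7, -4, -10
Mean of differences = -0.8571
Numerator Σ(Δx_t−Δx̄)(Δx_{t+1}−Δx̄) = -71.3061
Denominator Σ(Δx_t−Δx̄)² = 268.8571
r_1(Δx) = -71.3061 / 268.8571 = -0.265

-0.265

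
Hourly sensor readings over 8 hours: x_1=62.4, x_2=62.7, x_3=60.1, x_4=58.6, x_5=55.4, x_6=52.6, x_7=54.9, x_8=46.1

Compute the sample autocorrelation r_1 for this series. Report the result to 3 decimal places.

Mean x̄ = (62.4 + 62.7 + 60.1 + 58.6 + 55.4 + 52.6 + 54.9 + 46.1)/8 = 56.6000
Deviations from mean: 5.8000, 6.1000, 3.5000, 2.0000, -1.2000, -4.0000, -1.7000, -10.5000
Σ(x_t−x̄)(x_{t+1}−x̄) = (35.3800) + (21.3500) + (7.0000) + (-2.4000) + (4.8000) + (6.8000) + (17.8500) = 90.7800
Denominator Σ(x_t−x̄)² = 217.6800
r_1 = 90.7800 / 217.6800 = 0.417

0.417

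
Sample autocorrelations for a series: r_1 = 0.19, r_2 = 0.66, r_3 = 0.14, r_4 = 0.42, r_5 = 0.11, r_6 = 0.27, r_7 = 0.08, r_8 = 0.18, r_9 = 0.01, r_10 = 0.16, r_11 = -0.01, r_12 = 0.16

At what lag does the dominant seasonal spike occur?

The largest autocorrelation is r_2 = 0.66, with weaker echoes at lags 4 (0.42) and 6 (0.27); the remaining lags stay at or below 0.19.
The dominant spike at lag 2 indicates a seasonal period of 2.

2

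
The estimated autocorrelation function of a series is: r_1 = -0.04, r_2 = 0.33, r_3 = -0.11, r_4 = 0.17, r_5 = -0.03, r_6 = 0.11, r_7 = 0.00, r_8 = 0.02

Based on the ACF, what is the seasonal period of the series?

2

The largest autocorrelation is r_2 = 0.33, with a weaker echo at lag 4 (0.17); the remaining lags stay at or below 0.11.
The dominant spike at lag 2 indicates a seasonal period of 2.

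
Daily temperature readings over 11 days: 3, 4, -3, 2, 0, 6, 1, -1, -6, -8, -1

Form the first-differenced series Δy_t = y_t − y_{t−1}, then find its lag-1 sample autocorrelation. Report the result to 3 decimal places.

First differences Δy: 1, -7, 5, -2, 6, -5, -2, -5, -2, 7
Mean of differences = -0.4000
Numerator Σ(Δy_t−Δȳ)(Δy_{t+1}−Δȳ) = -82.9600
Denominator Σ(Δy_t−Δȳ)² = 220.4000
r_1(Δy) = -82.9600 / 220.4000 = -0.376

-0.376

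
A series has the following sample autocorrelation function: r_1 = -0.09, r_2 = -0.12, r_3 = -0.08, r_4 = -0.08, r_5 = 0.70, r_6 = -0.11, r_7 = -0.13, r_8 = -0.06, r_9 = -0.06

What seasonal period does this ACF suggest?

5

The largest autocorrelation is r_5 = 0.70; the remaining lags stay at or below -0.06.
The dominant spike at lag 5 indicates a seasonal period of 5.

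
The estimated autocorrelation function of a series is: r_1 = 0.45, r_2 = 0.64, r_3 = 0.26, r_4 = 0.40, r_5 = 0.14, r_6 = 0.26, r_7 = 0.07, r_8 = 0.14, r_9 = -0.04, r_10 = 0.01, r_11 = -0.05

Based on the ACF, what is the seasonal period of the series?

2

The largest autocorrelation is r_2 = 0.64; the remaining lags stay at or below 0.45.
The dominant spike at lag 2 indicates a seasonal period of 2.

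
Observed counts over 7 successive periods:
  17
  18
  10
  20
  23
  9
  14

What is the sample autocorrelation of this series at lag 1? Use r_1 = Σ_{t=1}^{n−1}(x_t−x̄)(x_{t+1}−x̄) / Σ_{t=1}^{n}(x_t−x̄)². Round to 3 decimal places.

Mean x̄ = (17 + 18 + 10 + 20 + 23 + 9 + 14)/7 = 15.8571
Deviations from mean: 1.1429, 2.1429, -5.8571, 4.1429, 7.1429, -6.8571, -1.8571
Numerator Σ_{t=1}^{6}(x_t−x̄)(x_{t+1}−x̄) = -41.0204
Denominator Σ(x_t−x̄)² = 158.8571
r_1 = -41.0204 / 158.8571 = -0.258

-0.258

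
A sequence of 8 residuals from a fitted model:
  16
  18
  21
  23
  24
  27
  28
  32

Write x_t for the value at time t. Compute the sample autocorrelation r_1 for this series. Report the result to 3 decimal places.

Mean x̄ = (16 + 18 + 21 + 23 + 24 + 27 + 28 + 32)/8 = 23.6250
Σ(x_t−x̄)(x_{t+1}−x̄) = (42.8906) + (14.7656) + (1.6406) + (-0.2344) + (1.2656) + (14.7656) + (36.6406) = 111.7344
Denominator Σ(x_t−x̄)² = 197.8750
r_1 = 111.7344 / 197.8750 = 0.565

0.565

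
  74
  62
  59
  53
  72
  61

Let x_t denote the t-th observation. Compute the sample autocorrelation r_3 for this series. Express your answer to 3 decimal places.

-0.348

Mean x̄ = (74 + 62 + 59 + 53 + 72 + 61)/6 = 63.5000
Deviations from mean: 10.5000, -1.5000, -4.5000, -10.5000, 8.5000, -2.5000
Σ(x_t−x̄)(x_{t+3}−x̄) = (-110.2500) + (-12.7500) + (11.2500) = -111.7500
Denominator Σ(x_t−x̄)² = 321.5000
r_3 = -111.7500 / 321.5000 = -0.348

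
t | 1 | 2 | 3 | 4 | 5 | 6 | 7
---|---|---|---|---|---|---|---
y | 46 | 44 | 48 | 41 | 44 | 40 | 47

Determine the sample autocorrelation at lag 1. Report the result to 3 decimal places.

-0.435

Mean ȳ = (46 + 44 + 48 + 41 + 44 + 40 + 47)/7 = 44.2857
Deviations from mean: 1.7143, -0.2857, 3.7143, -3.2857, -0.2857, -4.2857, 2.7143
Σ(y_t−ȳ)(y_{t+1}−ȳ) = (-0.4898) + (-1.0612) + (-12.2041) + (0.9388) + (1.2245) + (-11.6327) = -23.2245
Denominator Σ(y_t−ȳ)² = 53.4286
r_1 = -23.2245 / 53.4286 = -0.435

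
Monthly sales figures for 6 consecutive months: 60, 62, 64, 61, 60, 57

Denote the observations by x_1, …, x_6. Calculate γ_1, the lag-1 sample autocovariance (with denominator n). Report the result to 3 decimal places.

Mean x̄ = (60 + 62 + 64 + 61 + 60 + 57)/6 = 60.6667
Deviations: -0.6667, 1.3333, 3.3333, 0.3333, -0.6667, -3.6667
Σ_{t=1}^{5}(x_t−x̄)(x_{t+1}−x̄) = 6.8889
γ_1 = 6.8889 / 6 = 1.148

1.148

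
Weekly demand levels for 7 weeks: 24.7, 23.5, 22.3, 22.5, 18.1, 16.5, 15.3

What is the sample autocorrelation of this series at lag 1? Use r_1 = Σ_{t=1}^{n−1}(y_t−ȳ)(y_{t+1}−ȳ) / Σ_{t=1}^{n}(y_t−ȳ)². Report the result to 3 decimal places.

Mean ȳ = (24.7 + 23.5 + 22.3 + 22.5 + 18.1 + 16.5 + 15.3)/7 = 20.4143
Σ(y_t−ȳ)(y_{t+1}−ȳ) = (13.2245) + (5.8188) + (3.9331) + (-4.8269) + (9.0588) + (20.0188) = 47.2269
Denominator Σ(y_t−ȳ)² = 82.6286
r_1 = 47.2269 / 82.6286 = 0.572

0.572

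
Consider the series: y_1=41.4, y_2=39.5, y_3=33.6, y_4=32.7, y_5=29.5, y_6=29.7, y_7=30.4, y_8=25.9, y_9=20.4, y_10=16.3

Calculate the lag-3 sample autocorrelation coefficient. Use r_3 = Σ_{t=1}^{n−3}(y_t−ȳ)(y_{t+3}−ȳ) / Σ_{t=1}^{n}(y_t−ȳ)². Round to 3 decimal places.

0.048

Mean ȳ = (41.4 + 39.5 + 33.6 + 32.7 + 29.5 + 29.7 + 30.4 + 25.9 + 20.4 + 16.3)/10 = 29.9400
Numerator Σ_{t=1}^{7}(y_t−ȳ)(y_{t+3}−ȳ) = 25.6072
Denominator Σ(y_t−ȳ)² = 537.5840
r_3 = 25.6072 / 537.5840 = 0.048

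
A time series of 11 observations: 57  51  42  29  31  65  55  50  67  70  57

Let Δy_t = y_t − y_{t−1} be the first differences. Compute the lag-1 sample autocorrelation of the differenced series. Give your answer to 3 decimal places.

First differences Δy: -6, -9, -13, 2, 34, -10, -5, 17, 3, -13
Mean of differences = 0.0000
Numerator Σ(Δy_t−Δȳ)(Δy_{t+1}−Δȳ) = -150.0000
Denominator Σ(Δy_t−Δȳ)² = 2038.0000
r_1(Δy) = -150.0000 / 2038.0000 = -0.074

-0.074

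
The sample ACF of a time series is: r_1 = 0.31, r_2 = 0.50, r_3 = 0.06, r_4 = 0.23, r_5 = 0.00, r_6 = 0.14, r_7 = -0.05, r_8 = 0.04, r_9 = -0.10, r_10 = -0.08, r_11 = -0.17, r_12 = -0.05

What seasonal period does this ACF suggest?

The largest autocorrelation is r_2 = 0.50; the remaining lags stay at or below 0.31.
The dominant spike at lag 2 indicates a seasonal period of 2.

2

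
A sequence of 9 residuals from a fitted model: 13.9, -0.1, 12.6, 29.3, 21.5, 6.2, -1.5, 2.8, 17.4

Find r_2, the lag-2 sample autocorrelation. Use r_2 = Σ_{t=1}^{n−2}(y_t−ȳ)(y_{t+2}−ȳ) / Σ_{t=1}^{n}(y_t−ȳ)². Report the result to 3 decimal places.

Mean ȳ = (13.9 − 0.1 + 12.6 + 29.3 + 21.5 + 6.2 − 1.5 + 2.8 + 17.4)/9 = 11.3444
Σ(y_t−ȳ)(y_{t+2}−ȳ) = (3.2086) + (-205.4914) + (12.7509) + (-92.3714) + (-130.4425) + (43.9564) + (-77.7802) = -446.1695
Denominator Σ(y_t−ȳ)² = 865.7422
r_2 = -446.1695 / 865.7422 = -0.515

-0.515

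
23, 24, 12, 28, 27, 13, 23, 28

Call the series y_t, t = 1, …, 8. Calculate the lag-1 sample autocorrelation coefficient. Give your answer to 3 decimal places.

-0.334

Mean ȳ = (23 + 24 + 12 + 28 + 27 + 13 + 23 + 28)/8 = 22.2500
Σ(y_t−ȳ)(y_{t+1}−ȳ) = (1.3125) + (-17.9375) + (-58.9375) + (27.3125) + (-43.9375) + (-6.9375) + (4.3125) = -94.8125
Denominator Σ(y_t−ȳ)² = 283.5000
r_1 = -94.8125 / 283.5000 = -0.334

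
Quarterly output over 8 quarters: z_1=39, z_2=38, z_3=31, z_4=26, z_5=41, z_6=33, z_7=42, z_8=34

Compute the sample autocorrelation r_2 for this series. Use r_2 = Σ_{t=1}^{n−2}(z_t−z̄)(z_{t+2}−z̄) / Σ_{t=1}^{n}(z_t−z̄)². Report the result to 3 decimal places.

-0.005

Mean z̄ = (39 + 38 + 31 + 26 + 41 + 33 + 42 + 34)/8 = 35.5000
Deviations from mean: 3.5000, 2.5000, -4.5000, -9.5000, 5.5000, -2.5000, 6.5000, -1.5000
Σ(z_t−z̄)(z_{t+2}−z̄) = (-15.7500) + (-23.7500) + (-24.7500) + (23.7500) + (35.7500) + (3.7500) = -1.0000
Denominator Σ(z_t−z̄)² = 210.0000
r_2 = -1.0000 / 210.0000 = -0.005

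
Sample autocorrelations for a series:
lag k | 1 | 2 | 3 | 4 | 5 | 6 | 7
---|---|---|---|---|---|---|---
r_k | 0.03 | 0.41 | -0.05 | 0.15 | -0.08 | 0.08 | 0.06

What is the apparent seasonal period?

The largest autocorrelation is r_2 = 0.41, with a weaker echo at lag 4 (0.15); the remaining lags stay at or below 0.08.
The dominant spike at lag 2 indicates a seasonal period of 2.

2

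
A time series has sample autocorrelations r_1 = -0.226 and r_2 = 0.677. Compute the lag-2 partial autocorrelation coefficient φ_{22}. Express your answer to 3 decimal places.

φ_{22} = (r_2 − r_1²) / (1 − r_1²)
r_1² = (-0.226)² = 0.051076
Numerator = 0.677 − 0.0511 = 0.6259; denominator = 1 − 0.0511 = 0.9489
φ_{22} = 0.6259 / 0.9489 = 0.660

0.660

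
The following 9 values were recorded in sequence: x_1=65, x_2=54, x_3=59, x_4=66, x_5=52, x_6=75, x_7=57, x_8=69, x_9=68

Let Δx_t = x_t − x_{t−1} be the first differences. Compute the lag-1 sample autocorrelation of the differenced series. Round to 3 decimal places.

-0.784

First differences Δx: -11, 5, 7, -14, 23, -18, 12, -1
Mean of differences = 0.3750
Numerator Σ(Δx_t−Δx̄)(Δx_{t+1}−Δx̄) = -1087.7656
Denominator Σ(Δx_t−Δx̄)² = 1387.8750
r_1(Δx) = -1087.7656 / 1387.8750 = -0.784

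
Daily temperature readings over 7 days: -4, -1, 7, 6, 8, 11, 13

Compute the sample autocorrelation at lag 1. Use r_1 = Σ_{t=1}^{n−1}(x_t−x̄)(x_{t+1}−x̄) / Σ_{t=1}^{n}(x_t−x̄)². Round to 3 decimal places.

0.476

Mean x̄ = (-4 − 1 + 7 + 6 + 8 + 11 + 13)/7 = 5.7143
Deviations from mean: -9.7143, -6.7143, 1.2857, 0.2857, 2.2857, 5.2857, 7.2857
Σ(x_t−x̄)(x_{t+1}−x̄) = (65.2245) + (-8.6327) + (0.3673) + (0.6531) + (12.0816) + (38.5102) = 108.2041
Denominator Σ(x_t−x̄)² = 227.4286
r_1 = 108.2041 / 227.4286 = 0.476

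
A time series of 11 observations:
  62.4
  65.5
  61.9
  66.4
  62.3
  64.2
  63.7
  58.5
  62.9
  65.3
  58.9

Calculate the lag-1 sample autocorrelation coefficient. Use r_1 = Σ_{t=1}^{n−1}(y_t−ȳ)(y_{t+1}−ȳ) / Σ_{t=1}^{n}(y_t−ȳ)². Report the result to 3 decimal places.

-0.350

Mean ȳ = (62.4 + 65.5 + 61.9 + 66.4 + 62.3 + 64.2 + 63.7 + 58.5 + 62.9 + 65.3 + 58.9)/11 = 62.9091
Numerator Σ_{t=1}^{10}(y_t−ȳ)(y_{t+1}−ȳ) = -22.4019
Denominator Σ(y_t−ȳ)² = 64.0691
r_1 = -22.4019 / 64.0691 = -0.350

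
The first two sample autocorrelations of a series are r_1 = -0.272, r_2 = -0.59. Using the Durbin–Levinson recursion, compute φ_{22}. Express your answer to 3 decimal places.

-0.717

φ_{22} = (r_2 − r_1²) / (1 − r_1²)
r_1² = (-0.272)² = 0.073984
Numerator = -0.59 − 0.0740 = -0.6640; denominator = 1 − 0.0740 = 0.9260
φ_{22} = -0.6640 / 0.9260 = -0.717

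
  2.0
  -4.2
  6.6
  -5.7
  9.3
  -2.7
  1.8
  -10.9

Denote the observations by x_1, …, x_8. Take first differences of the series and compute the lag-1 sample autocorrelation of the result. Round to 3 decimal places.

-0.802

First differences Δx: -6.2, 10.8, -12.3, 15.0, -12.0, 4.5, -12.7
Mean of differences = -1.8429
Numerator Σ(Δx_t−Δx̄)(Δx_{t+1}−Δx̄) = -667.7890
Denominator Σ(Δx_t−Δx̄)² = 833.1371
r_1(Δx) = -667.7890 / 833.1371 = -0.802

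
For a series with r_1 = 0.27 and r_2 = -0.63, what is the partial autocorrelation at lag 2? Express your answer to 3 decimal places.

φ_{22} = (r_2 − r_1²) / (1 − r_1²)
r_1² = (0.27)² = 0.0729
Numerator = -0.63 − 0.0729 = -0.7029; denominator = 1 − 0.0729 = 0.9271
φ_{22} = -0.7029 / 0.9271 = -0.758

-0.758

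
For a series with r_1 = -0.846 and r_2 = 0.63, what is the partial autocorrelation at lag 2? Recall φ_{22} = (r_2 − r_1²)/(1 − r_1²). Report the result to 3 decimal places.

φ_{22} = (r_2 − r_1²) / (1 − r_1²)
r_1² = (-0.846)² = 0.715716
Numerator = 0.63 − 0.7157 = -0.0857; denominator = 1 − 0.7157 = 0.2843
φ_{22} = -0.0857 / 0.2843 = -0.302

-0.302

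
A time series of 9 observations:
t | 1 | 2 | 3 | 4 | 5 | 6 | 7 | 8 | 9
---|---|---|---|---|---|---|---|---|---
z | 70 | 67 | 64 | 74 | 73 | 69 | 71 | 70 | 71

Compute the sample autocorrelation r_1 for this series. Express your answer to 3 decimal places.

0.024

Mean z̄ = (70 + 67 + 64 + 74 + 73 + 69 + 71 + 70 + 71)/9 = 69.8889
Numerator Σ_{t=1}^{8}(z_t−z̄)(z_{t+1}−z̄) = 1.7654
Denominator Σ(z_t−z̄)² = 72.8889
r_1 = 1.7654 / 72.8889 = 0.024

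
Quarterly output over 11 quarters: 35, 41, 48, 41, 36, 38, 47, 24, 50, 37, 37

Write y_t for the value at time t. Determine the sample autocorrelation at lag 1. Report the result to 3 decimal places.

-0.549

Mean ȳ = (35 + 41 + 48 + 41 + 36 + 38 + 47 + 24 + 50 + 37 + 37)/11 = 39.4545
Numerator Σ_{t=1}^{10}(y_t−ȳ)(y_{t+1}−ȳ) = -291.2066
Denominator Σ(y_t−ȳ)² = 530.7273
r_1 = -291.2066 / 530.7273 = -0.549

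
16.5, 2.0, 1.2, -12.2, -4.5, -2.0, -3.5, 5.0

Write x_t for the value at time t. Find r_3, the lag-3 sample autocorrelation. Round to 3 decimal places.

-0.385

Mean x̄ = (16.5 + 2.0 + 1.2 − 12.2 − 4.5 − 2.0 − 3.5 + 5.0)/8 = 0.3125
Deviations from mean: 16.1875, 1.6875, 0.8875, -12.5125, -4.8125, -2.3125, -3.8125, 4.6875
Σ(x_t−x̄)(x_{t+3}−x̄) = (-202.5461) + (-8.1211) + (-2.0523) + (47.7039) + (-22.5586) = -187.5742
Denominator Σ(x_t−x̄)² = 487.2488
r_3 = -187.5742 / 487.2488 = -0.385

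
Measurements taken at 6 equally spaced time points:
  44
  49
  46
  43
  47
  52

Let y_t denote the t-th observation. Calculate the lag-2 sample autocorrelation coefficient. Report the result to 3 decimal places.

Mean ȳ = (44 + 49 + 46 + 43 + 47 + 52)/6 = 46.8333
Deviations from mean: -2.8333, 2.1667, -0.8333, -3.8333, 0.1667, 5.1667
Σ(y_t−ȳ)(y_{t+2}−ȳ) = (2.3611) + (-8.3056) + (-0.1389) + (-19.8056) = -25.8889
Denominator Σ(y_t−ȳ)² = 54.8333
r_2 = -25.8889 / 54.8333 = -0.472

-0.472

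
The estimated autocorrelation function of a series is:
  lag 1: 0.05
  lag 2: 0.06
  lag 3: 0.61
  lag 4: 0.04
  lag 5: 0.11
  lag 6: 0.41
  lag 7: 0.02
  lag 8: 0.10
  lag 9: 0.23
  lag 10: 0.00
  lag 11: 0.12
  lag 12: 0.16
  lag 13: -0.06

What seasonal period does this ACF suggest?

The largest autocorrelation is r_3 = 0.61, with weaker echoes at lags 6 (0.41), 9 (0.23) and 12 (0.16); the remaining lags stay at or below 0.12.
The dominant spike at lag 3 indicates a seasonal period of 3.

3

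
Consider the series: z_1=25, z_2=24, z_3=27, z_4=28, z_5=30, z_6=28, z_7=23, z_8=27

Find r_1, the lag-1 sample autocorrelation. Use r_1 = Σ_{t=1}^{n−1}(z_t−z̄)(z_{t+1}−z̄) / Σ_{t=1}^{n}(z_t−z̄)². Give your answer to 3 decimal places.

Mean z̄ = (25 + 24 + 27 + 28 + 30 + 28 + 23 + 27)/8 = 26.5000
Deviations from mean: -1.5000, -2.5000, 0.5000, 1.5000, 3.5000, 1.5000, -3.5000, 0.5000
Numerator Σ_{t=1}^{7}(z_t−z̄)(z_{t+1}−z̄) = 6.7500
Denominator Σ(z_t−z̄)² = 38.0000
r_1 = 6.7500 / 38.0000 = 0.178

0.178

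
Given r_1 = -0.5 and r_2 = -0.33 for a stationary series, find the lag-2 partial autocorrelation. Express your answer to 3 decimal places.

-0.773

φ_{22} = (r_2 − r_1²) / (1 − r_1²)
r_1² = (-0.5)² = 0.25
Numerator = -0.33 − 0.2500 = -0.5800; denominator = 1 − 0.2500 = 0.7500
φ_{22} = -0.5800 / 0.7500 = -0.773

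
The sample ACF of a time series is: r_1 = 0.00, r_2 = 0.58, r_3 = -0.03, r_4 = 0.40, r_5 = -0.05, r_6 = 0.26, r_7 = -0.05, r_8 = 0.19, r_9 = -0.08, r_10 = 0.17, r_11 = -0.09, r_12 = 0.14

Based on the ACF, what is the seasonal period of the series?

The largest autocorrelation is r_2 = 0.58, with weaker echoes at lags 4 (0.40), 6 (0.26), 8 (0.19) and 10 (0.17); the remaining lags stay at or below 0.14.
The dominant spike at lag 2 indicates a seasonal period of 2.

2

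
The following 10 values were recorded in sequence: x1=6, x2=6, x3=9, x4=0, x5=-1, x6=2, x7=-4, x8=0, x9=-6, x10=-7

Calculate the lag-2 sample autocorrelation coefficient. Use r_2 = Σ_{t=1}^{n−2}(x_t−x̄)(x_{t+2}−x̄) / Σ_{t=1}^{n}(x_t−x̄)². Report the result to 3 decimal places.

Mean x̄ = (6 + 6 + 9 + 0 − 1 + 2 − 4 + 0 − 6 − 7)/10 = 0.5000
Numerator Σ_{t=1}^{8}(x_t−x̄)(x_{t+2}−x̄) = 69.5000
Denominator Σ(x_t−x̄)² = 256.5000
r_2 = 69.5000 / 256.5000 = 0.271

0.271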